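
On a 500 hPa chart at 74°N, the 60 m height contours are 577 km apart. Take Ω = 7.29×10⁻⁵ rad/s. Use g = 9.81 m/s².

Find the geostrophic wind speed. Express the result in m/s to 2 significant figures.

Coriolis parameter at 74°N:
f = 2Ω sin φ = 2 × 7.29×10⁻⁵ × sin 74° = 1.40×10⁻⁴ s⁻¹
Height gradient: |∂Z/∂n| = 60 m / 577000 m = 1.04×10⁻⁴
On a pressure surface, geostrophic balance gives V_g = (g/f)|∂Z/∂n|:
V_g = 9.81 × 1.04×10⁻⁴ / 1.40×10⁻⁴ = 7.28 m/s

7.3 m/s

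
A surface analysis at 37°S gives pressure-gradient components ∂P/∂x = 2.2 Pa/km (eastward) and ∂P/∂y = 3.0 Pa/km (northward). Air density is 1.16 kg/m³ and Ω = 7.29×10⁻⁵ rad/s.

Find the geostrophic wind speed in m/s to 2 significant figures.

Coriolis parameter at 37°S:
f = 2Ω sin φ = 2 × 7.29×10⁻⁵ × sin 37° = 8.77×10⁻⁵ s⁻¹
In the Southern Hemisphere f is negative: f = −8.77×10⁻⁵ s⁻¹.
Component geostrophic relations (x east, y north):
u_g = −(1/(fρ)) ∂P/∂y,  v_g = (1/(fρ)) ∂P/∂x
u_g = −(3.0×10⁻³)/(−8.77×10⁻⁵ × 1.16) = 29.5 m/s;  v_g = (2.2×10⁻³)/(−8.77×10⁻⁵ × 1.16) = −21.6 m/s
|V_g| = √(u_g² + v_g²) = 36.6 m/s

37 m/s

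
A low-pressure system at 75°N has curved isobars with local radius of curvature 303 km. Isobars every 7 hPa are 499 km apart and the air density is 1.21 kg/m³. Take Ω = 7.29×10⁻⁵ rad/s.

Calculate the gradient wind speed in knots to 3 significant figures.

13.7 knots

Coriolis parameter at 75°N:
f = 2Ω sin φ = 2 × 7.29×10⁻⁵ × sin 75° = 1.41×10⁻⁴ s⁻¹
Pressure gradient: |∂P/∂n| = 700 Pa / 499000 m = 1.40×10⁻³ Pa/m
Geostrophic speed: V_g = |∂P/∂n|/(fρ) = 1.40×10⁻³/(1.41×10⁻⁴ × 1.21) = 8.23 m/s
Around a low, centrifugal force acts outward with Coriolis, so pressure-gradient force balances both:
(1/ρ)|∂P/∂n| = fV + V²/R  →  V² + fR·V − fR·V_g = 0
With fR = 1.41×10⁻⁴ × 303×10³ m = 42.7 m/s:
V = [−fR + √((fR)² + 4 fR V_g)]/2 = [−42.7 + √(42.7² + 4×42.7×8.23)]/2 = 7.06 m/s
Subgeostrophic (V < V_g = 8.23 m/s), as expected around a low.
Converting: 7.06 m/s × 1.944 = 13.7 knots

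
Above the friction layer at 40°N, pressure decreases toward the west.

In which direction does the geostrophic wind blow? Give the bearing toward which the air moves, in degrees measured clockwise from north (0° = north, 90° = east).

000°

The pressure-gradient force points toward the west (bearing 270°).
Geostrophic balance: in the Northern Hemisphere the Coriolis force deflects motion to the right, so the geostrophic wind blows 90° to the right of the pressure-gradient force (low pressure on the left).
Rotating 270° by 90° clockwise gives 000° — the wind blows toward the north.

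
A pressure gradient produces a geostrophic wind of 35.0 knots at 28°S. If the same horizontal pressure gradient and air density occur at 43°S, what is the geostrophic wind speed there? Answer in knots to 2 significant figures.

With the same pressure gradient and density, V_g ∝ 1/f ∝ 1/sin φ.
V₂ = V₁ · sin φ₁ / sin φ₂ = 35.0 × sin 28° / sin 43°
V₂ = 35.0 × 0.4695/0.6820 = 24 knots

24 knots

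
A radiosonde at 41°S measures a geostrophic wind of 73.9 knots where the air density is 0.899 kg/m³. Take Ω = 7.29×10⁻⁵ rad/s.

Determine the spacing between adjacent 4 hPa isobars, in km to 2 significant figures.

Coriolis parameter at 41°S:
f = 2Ω sin φ = 2 × 7.29×10⁻⁵ × sin 41° = 9.57×10⁻⁵ s⁻¹
Wind speed in SI: 73.9 knots = 38.0 m/s
Geostrophic balance rearranged: |∂P/∂n| = f ρ V_g
|∂P/∂n| = 9.57×10⁻⁵ × 0.899 × 38.0 = 3.27×10⁻³ Pa/m
Isobar spacing: Δn = ΔP/|∂P/∂n| = 400 Pa / 3.27×10⁻³ Pa/m = 122354 m ≈ 120 km

120 km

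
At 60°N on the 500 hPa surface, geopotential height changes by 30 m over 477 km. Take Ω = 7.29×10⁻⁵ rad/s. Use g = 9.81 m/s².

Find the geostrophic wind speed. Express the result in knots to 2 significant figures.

9.5 knots

Coriolis parameter at 60°N:
f = 2Ω sin φ = 2 × 7.29×10⁻⁵ × sin 60° = 1.26×10⁻⁴ s⁻¹
Height gradient: |∂Z/∂n| = 30 m / 477000 m = 6.29×10⁻⁵
On a pressure surface, geostrophic balance gives V_g = (g/f)|∂Z/∂n|:
V_g = 9.81 × 6.29×10⁻⁵ / 1.26×10⁻⁴ = 4.89 m/s
Converting: 4.89 m/s × 1.944 = 9.5 knots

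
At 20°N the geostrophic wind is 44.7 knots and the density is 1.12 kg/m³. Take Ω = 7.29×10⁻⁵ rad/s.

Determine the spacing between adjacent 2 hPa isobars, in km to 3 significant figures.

Coriolis parameter at 20°N:
f = 2Ω sin φ = 2 × 7.29×10⁻⁵ × sin 20° = 4.99×10⁻⁵ s⁻¹
Wind speed in SI: 44.7 knots = 23.0 m/s
Geostrophic balance rearranged: |∂P/∂n| = f ρ V_g
|∂P/∂n| = 4.99×10⁻⁵ × 1.12 × 23.0 = 1.28×10⁻³ Pa/m
Isobar spacing: Δn = ΔP/|∂P/∂n| = 200 Pa / 1.28×10⁻³ Pa/m = 155725 m ≈ 156 km

156 km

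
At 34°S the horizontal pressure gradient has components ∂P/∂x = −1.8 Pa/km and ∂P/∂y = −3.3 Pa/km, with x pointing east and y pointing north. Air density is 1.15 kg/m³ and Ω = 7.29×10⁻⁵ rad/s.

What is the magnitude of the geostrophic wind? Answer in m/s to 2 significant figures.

40 m/s

Coriolis parameter at 34°S:
f = 2Ω sin φ = 2 × 7.29×10⁻⁵ × sin 34° = 8.15×10⁻⁵ s⁻¹
In the Southern Hemisphere f is negative: f = −8.15×10⁻⁵ s⁻¹.
Component geostrophic relations (x east, y north):
u_g = −(1/(fρ)) ∂P/∂y,  v_g = (1/(fρ)) ∂P/∂x
u_g = −(−3.3×10⁻³)/(−8.15×10⁻⁵ × 1.15) = −35.2 m/s;  v_g = (−1.8×10⁻³)/(−8.15×10⁻⁵ × 1.15) = 19.2 m/s
|V_g| = √(u_g² + v_g²) = 40.1 m/s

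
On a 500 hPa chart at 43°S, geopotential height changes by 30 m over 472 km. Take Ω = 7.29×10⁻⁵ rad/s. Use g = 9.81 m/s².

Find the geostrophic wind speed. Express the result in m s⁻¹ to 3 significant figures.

Coriolis parameter at 43°S:
f = 2Ω sin φ = 2 × 7.29×10⁻⁵ × sin 43° = 9.94×10⁻⁵ s⁻¹
Height gradient: |∂Z/∂n| = 30 m / 472000 m = 6.36×10⁻⁵
On a pressure surface, geostrophic balance gives V_g = (g/f)|∂Z/∂n|:
V_g = 9.81 × 6.36×10⁻⁵ / 9.94×10⁻⁵ = 6.27 m/s

6.27 m s⁻¹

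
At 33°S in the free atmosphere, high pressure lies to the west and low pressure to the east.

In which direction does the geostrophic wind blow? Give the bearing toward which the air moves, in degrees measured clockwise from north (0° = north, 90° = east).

000°

The pressure-gradient force points toward the east (bearing 090°).
Geostrophic balance: in the Southern Hemisphere the Coriolis force deflects motion to the left, so the geostrophic wind blows 90° to the left of the pressure-gradient force (low pressure on the right).
Rotating 090° by 90° counterclockwise gives 000° — the wind blows toward the north.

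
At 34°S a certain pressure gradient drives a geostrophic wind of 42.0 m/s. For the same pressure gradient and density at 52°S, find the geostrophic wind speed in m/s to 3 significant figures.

With the same pressure gradient and density, V_g ∝ 1/f ∝ 1/sin φ.
V₂ = V₁ · sin φ₁ / sin φ₂ = 42.0 × sin 34° / sin 52°
V₂ = 42.0 × 0.5592/0.7880 = 29.8 m/s

29.8 m/s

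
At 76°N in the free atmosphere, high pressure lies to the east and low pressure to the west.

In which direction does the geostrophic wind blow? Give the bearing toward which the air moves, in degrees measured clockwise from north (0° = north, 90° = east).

The pressure-gradient force points toward the west (bearing 270°).
Geostrophic balance: in the Northern Hemisphere the Coriolis force deflects motion to the right, so the geostrophic wind blows 90° to the right of the pressure-gradient force (low pressure on the left).
Rotating 270° by 90° clockwise gives 000° — the wind blows toward the north.

000°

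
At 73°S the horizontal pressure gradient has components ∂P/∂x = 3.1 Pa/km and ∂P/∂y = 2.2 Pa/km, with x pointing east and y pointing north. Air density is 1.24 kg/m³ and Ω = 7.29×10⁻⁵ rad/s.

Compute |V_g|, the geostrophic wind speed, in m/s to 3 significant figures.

Coriolis parameter at 73°S:
f = 2Ω sin φ = 2 × 7.29×10⁻⁵ × sin 73° = 1.39×10⁻⁴ s⁻¹
In the Southern Hemisphere f is negative: f = −1.39×10⁻⁴ s⁻¹.
Component geostrophic relations (x east, y north):
u_g = −(1/(fρ)) ∂P/∂y,  v_g = (1/(fρ)) ∂P/∂x
u_g = −(2.2×10⁻³)/(−1.39×10⁻⁴ × 1.24) = 12.7 m/s;  v_g = (3.1×10⁻³)/(−1.39×10⁻⁴ × 1.24) = −17.9 m/s
|V_g| = √(u_g² + v_g²) = 22.0 m/s

22.0 m/s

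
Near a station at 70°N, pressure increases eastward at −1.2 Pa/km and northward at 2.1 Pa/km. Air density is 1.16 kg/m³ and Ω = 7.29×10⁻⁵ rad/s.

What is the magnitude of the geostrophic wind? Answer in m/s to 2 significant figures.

Coriolis parameter at 70°N:
f = 2Ω sin φ = 2 × 7.29×10⁻⁵ × sin 70° = 1.37×10⁻⁴ s⁻¹
Component geostrophic relations (x east, y north):
u_g = −(1/(fρ)) ∂P/∂y,  v_g = (1/(fρ)) ∂P/∂x
u_g = −(2.1×10⁻³)/(1.37×10⁻⁴ × 1.16) = −13.2 m/s;  v_g = (−1.2×10⁻³)/(1.37×10⁻⁴ × 1.16) = −7.55 m/s
|V_g| = √(u_g² + v_g²) = 15.2 m/s

15 m/s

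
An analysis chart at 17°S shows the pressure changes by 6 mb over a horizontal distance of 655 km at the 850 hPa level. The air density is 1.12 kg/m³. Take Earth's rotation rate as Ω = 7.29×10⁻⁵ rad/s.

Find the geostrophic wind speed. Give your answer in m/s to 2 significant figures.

Coriolis parameter at 17°S:
f = 2Ω sin φ = 2 × 7.29×10⁻⁵ × sin 17° = 4.26×10⁻⁵ s⁻¹
Pressure gradient: |∂P/∂n| = 600 Pa / 655000 m = 9.16×10⁻⁴ Pa/m
Geostrophic balance (pressure-gradient force = Coriolis force):
V_g = (1/(fρ)) |∂P/∂n| = 9.16×10⁻⁴ / (4.26×10⁻⁵ × 1.12) = 19.2 m/s

19 m/s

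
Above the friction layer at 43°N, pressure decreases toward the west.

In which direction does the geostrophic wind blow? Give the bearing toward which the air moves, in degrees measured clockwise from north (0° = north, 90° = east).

The pressure-gradient force points toward the west (bearing 270°).
Geostrophic balance: in the Northern Hemisphere the Coriolis force deflects motion to the right, so the geostrophic wind blows 90° to the right of the pressure-gradient force (low pressure on the left).
Rotating 270° by 90° clockwise gives 000° — the wind blows toward the north.

000°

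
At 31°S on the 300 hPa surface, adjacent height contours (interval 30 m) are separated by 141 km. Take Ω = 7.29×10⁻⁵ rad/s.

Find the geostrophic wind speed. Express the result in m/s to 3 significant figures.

Coriolis parameter at 31°S:
f = 2Ω sin φ = 2 × 7.29×10⁻⁵ × sin 31° = 7.51×10⁻⁵ s⁻¹
Height gradient: |∂Z/∂n| = 30 m / 141000 m = 2.13×10⁻⁴
On a pressure surface, geostrophic balance gives V_g = (g/f)|∂Z/∂n|:
V_g = 9.81 × 2.13×10⁻⁴ / 7.51×10⁻⁵ = 27.8 m/s

27.8 m/s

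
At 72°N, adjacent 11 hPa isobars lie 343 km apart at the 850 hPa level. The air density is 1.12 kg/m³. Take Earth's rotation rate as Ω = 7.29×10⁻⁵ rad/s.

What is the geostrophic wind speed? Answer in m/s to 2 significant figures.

Coriolis parameter at 72°N:
f = 2Ω sin φ = 2 × 7.29×10⁻⁵ × sin 72° = 1.39×10⁻⁴ s⁻¹
Pressure gradient: |∂P/∂n| = 1100 Pa / 343000 m = 3.21×10⁻³ Pa/m
Geostrophic balance (pressure-gradient force = Coriolis force):
V_g = (1/(fρ)) |∂P/∂n| = 3.21×10⁻³ / (1.39×10⁻⁴ × 1.12) = 20.6 m/s

21 m/s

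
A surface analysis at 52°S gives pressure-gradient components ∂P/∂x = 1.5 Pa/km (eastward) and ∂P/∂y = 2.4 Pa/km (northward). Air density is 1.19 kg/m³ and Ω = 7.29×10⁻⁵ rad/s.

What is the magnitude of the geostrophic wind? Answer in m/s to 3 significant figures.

20.7 m/s

Coriolis parameter at 52°S:
f = 2Ω sin φ = 2 × 7.29×10⁻⁵ × sin 52° = 1.15×10⁻⁴ s⁻¹
In the Southern Hemisphere f is negative: f = −1.15×10⁻⁴ s⁻¹.
Component geostrophic relations (x east, y north):
u_g = −(1/(fρ)) ∂P/∂y,  v_g = (1/(fρ)) ∂P/∂x
u_g = −(2.4×10⁻³)/(−1.15×10⁻⁴ × 1.19) = 17.6 m/s;  v_g = (1.5×10⁻³)/(−1.15×10⁻⁴ × 1.19) = −11.0 m/s
|V_g| = √(u_g² + v_g²) = 20.7 m/s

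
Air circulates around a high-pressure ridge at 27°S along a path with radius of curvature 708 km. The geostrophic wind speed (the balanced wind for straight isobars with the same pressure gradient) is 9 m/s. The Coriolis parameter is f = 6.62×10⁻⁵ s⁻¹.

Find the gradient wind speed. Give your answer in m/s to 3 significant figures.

Around a high, pressure-gradient force acts outward with centrifugal, so Coriolis balances both:
fV = (1/ρ)|∂P/∂n| + V²/R  →  V² − fR·V + fR·V_g = 0
With fR = 6.62×10⁻⁵ × 708×10³ m = 46.9 m/s:
V = [fR − √((fR)² − 4 fR V_g)]/2 = [46.9 − √(46.9² − 4×46.9×9)]/2 = 12.1 m/s
Supergeostrophic (V > V_g = 9 m/s), as expected around a high.

12.1 m/s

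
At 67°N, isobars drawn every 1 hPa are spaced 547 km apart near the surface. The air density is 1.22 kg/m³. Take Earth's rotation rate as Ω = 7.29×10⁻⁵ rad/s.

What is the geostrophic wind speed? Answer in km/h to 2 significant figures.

4.0 km/h

Coriolis parameter at 67°N:
f = 2Ω sin φ = 2 × 7.29×10⁻⁵ × sin 67° = 1.34×10⁻⁴ s⁻¹
Pressure gradient: |∂P/∂n| = 100 Pa / 547000 m = 1.83×10⁻⁴ Pa/m
Geostrophic balance (pressure-gradient force = Coriolis force):
V_g = (1/(fρ)) |∂P/∂n| = 1.83×10⁻⁴ / (1.34×10⁻⁴ × 1.22) = 1.12 m/s
Converting: 1.12 m/s × 3.6 = 4.0 km/h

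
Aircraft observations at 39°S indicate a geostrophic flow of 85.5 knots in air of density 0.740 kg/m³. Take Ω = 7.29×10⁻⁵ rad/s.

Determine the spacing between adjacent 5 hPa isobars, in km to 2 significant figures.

170 km

Coriolis parameter at 39°S:
f = 2Ω sin φ = 2 × 7.29×10⁻⁵ × sin 39° = 9.18×10⁻⁵ s⁻¹
Wind speed in SI: 85.5 knots = 44.0 m/s
Geostrophic balance rearranged: |∂P/∂n| = f ρ V_g
|∂P/∂n| = 9.18×10⁻⁵ × 0.740 × 44.0 = 2.99×10⁻³ Pa/m
Isobar spacing: Δn = ΔP/|∂P/∂n| = 500 Pa / 2.99×10⁻³ Pa/m = 167419 m ≈ 170 km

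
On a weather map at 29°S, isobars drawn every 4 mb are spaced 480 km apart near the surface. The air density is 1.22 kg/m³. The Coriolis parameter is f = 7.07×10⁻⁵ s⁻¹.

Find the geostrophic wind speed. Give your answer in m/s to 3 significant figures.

9.66 m/s

Pressure gradient: |∂P/∂n| = 400 Pa / 480000 m = 8.33×10⁻⁴ Pa/m
Geostrophic balance (pressure-gradient force = Coriolis force):
V_g = (1/(fρ)) |∂P/∂n| = 8.33×10⁻⁴ / (7.07×10⁻⁵ × 1.22) = 9.66 m/s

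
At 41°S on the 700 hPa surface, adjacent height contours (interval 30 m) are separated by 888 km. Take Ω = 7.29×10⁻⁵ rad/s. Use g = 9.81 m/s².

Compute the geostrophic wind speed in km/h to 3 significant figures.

12.5 km/h

Coriolis parameter at 41°S:
f = 2Ω sin φ = 2 × 7.29×10⁻⁵ × sin 41° = 9.57×10⁻⁵ s⁻¹
Height gradient: |∂Z/∂n| = 30 m / 888000 m = 3.38×10⁻⁵
On a pressure surface, geostrophic balance gives V_g = (g/f)|∂Z/∂n|:
V_g = 9.81 × 3.38×10⁻⁵ / 9.57×10⁻⁵ = 3.46 m/s
Converting: 3.46 m/s × 3.6 = 12.5 km/h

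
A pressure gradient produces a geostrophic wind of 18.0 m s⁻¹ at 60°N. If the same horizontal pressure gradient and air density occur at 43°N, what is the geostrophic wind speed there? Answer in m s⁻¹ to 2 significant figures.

23 m s⁻¹

With the same pressure gradient and density, V_g ∝ 1/f ∝ 1/sin φ.
V₂ = V₁ · sin φ₁ / sin φ₂ = 18.0 × sin 60° / sin 43°
V₂ = 18.0 × 0.8660/0.6820 = 23 m s⁻¹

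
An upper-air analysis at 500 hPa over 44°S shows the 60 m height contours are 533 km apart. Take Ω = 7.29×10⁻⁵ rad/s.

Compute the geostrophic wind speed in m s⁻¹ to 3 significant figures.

10.9 m s⁻¹

Coriolis parameter at 44°S:
f = 2Ω sin φ = 2 × 7.29×10⁻⁵ × sin 44° = 1.01×10⁻⁴ s⁻¹
Height gradient: |∂Z/∂n| = 60 m / 533000 m = 1.13×10⁻⁴
On a pressure surface, geostrophic balance gives V_g = (g/f)|∂Z/∂n|:
V_g = 9.81 × 1.13×10⁻⁴ / 1.01×10⁻⁴ = 10.9 m/s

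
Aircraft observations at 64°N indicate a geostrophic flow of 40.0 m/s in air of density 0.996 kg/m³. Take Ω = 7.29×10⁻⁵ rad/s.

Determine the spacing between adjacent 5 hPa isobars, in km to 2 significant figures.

96 km

Coriolis parameter at 64°N:
f = 2Ω sin φ = 2 × 7.29×10⁻⁵ × sin 64° = 1.31×10⁻⁴ s⁻¹
Geostrophic balance rearranged: |∂P/∂n| = f ρ V_g
|∂P/∂n| = 1.31×10⁻⁴ × 0.996 × 40.0 = 5.22×10⁻³ Pa/m
Isobar spacing: Δn = ΔP/|∂P/∂n| = 500 Pa / 5.22×10⁻³ Pa/m = 95771 m ≈ 96 km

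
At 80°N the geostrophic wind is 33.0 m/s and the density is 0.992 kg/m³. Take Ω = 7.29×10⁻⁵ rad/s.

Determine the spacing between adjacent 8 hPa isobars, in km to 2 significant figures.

170 km

Coriolis parameter at 80°N:
f = 2Ω sin φ = 2 × 7.29×10⁻⁵ × sin 80° = 1.44×10⁻⁴ s⁻¹
Geostrophic balance rearranged: |∂P/∂n| = f ρ V_g
|∂P/∂n| = 1.44×10⁻⁴ × 0.992 × 33.0 = 4.70×10⁻³ Pa/m
Isobar spacing: Δn = ΔP/|∂P/∂n| = 800 Pa / 4.70×10⁻³ Pa/m = 170198 m ≈ 170 km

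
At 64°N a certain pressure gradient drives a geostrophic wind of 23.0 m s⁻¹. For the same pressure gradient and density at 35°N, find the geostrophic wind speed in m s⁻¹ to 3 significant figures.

36.0 m s⁻¹

With the same pressure gradient and density, V_g ∝ 1/f ∝ 1/sin φ.
V₂ = V₁ · sin φ₁ / sin φ₂ = 23.0 × sin 64° / sin 35°
V₂ = 23.0 × 0.8988/0.5736 = 36.0 m s⁻¹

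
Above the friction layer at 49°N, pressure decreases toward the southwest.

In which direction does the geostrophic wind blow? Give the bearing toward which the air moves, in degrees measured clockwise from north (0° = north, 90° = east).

The pressure-gradient force points toward the southwest (bearing 225°).
Geostrophic balance: in the Northern Hemisphere the Coriolis force deflects motion to the right, so the geostrophic wind blows 90° to the right of the pressure-gradient force (low pressure on the left).
Rotating 225° by 90° clockwise gives 315° — the wind blows toward the northwest.

315°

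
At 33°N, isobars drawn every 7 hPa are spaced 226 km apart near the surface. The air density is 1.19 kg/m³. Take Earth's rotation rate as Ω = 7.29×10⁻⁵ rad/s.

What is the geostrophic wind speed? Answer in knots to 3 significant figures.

Coriolis parameter at 33°N:
f = 2Ω sin φ = 2 × 7.29×10⁻⁵ × sin 33° = 7.94×10⁻⁵ s⁻¹
Pressure gradient: |∂P/∂n| = 700 Pa / 226000 m = 3.10×10⁻³ Pa/m
Geostrophic balance (pressure-gradient force = Coriolis force):
V_g = (1/(fρ)) |∂P/∂n| = 3.10×10⁻³ / (7.94×10⁻⁵ × 1.19) = 32.8 m/s
Converting: 32.8 m/s × 1.944 = 63.7 knots

63.7 knots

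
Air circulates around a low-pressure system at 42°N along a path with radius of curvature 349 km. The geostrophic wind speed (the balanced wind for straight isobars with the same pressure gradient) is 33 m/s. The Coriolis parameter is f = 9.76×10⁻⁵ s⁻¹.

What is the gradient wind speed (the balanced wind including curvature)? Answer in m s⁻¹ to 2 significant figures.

Around a low, centrifugal force acts outward with Coriolis, so pressure-gradient force balances both:
(1/ρ)|∂P/∂n| = fV + V²/R  →  V² + fR·V − fR·V_g = 0
With fR = 9.76×10⁻⁵ × 349×10³ m = 34.1 m/s:
V = [−fR + √((fR)² + 4 fR V_g)]/2 = [−34.1 + √(34.1² + 4×34.1×33)]/2 = 20.6 m/s
Subgeostrophic (V < V_g = 33 m/s), as expected around a low.

21 m s⁻¹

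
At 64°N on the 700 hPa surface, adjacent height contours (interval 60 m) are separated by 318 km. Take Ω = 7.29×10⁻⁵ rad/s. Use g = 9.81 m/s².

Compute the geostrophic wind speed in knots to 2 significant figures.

27 knots

Coriolis parameter at 64°N:
f = 2Ω sin φ = 2 × 7.29×10⁻⁵ × sin 64° = 1.31×10⁻⁴ s⁻¹
Height gradient: |∂Z/∂n| = 60 m / 318000 m = 1.89×10⁻⁴
On a pressure surface, geostrophic balance gives V_g = (g/f)|∂Z/∂n|:
V_g = 9.81 × 1.89×10⁻⁴ / 1.31×10⁻⁴ = 14.1 m/s
Converting: 14.1 m/s × 1.944 = 27 knots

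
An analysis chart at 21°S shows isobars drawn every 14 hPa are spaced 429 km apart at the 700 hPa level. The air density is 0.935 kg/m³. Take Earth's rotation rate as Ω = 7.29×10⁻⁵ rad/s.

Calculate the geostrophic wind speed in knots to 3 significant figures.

Coriolis parameter at 21°S:
f = 2Ω sin φ = 2 × 7.29×10⁻⁵ × sin 21° = 5.23×10⁻⁵ s⁻¹
Pressure gradient: |∂P/∂n| = 1400 Pa / 429000 m = 3.26×10⁻³ Pa/m
Geostrophic balance (pressure-gradient force = Coriolis force):
V_g = (1/(fρ)) |∂P/∂n| = 3.26×10⁻³ / (5.23×10⁻⁵ × 0.935) = 66.8 m/s
Converting: 66.8 m/s × 1.944 = 130 knots

130 knots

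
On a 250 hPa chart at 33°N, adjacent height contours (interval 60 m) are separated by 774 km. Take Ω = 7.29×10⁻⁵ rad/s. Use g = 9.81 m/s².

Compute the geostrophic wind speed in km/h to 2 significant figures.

34 km/h

Coriolis parameter at 33°N:
f = 2Ω sin φ = 2 × 7.29×10⁻⁵ × sin 33° = 7.94×10⁻⁵ s⁻¹
Height gradient: |∂Z/∂n| = 60 m / 774000 m = 7.75×10⁻⁵
On a pressure surface, geostrophic balance gives V_g = (g/f)|∂Z/∂n|:
V_g = 9.81 × 7.75×10⁻⁵ / 7.94×10⁻⁵ = 9.58 m/s
Converting: 9.58 m/s × 3.6 = 34 km/h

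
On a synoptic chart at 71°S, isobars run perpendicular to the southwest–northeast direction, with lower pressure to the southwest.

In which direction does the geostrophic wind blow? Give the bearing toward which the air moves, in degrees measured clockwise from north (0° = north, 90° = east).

135°

The pressure-gradient force points toward the southwest (bearing 225°).
Geostrophic balance: in the Southern Hemisphere the Coriolis force deflects motion to the left, so the geostrophic wind blows 90° to the left of the pressure-gradient force (low pressure on the right).
Rotating 225° by 90° counterclockwise gives 135° — the wind blows toward the southeast.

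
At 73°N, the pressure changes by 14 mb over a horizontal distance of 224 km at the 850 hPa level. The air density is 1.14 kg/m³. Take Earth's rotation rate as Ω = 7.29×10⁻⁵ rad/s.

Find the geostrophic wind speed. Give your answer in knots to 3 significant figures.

76.4 knots

Coriolis parameter at 73°N:
f = 2Ω sin φ = 2 × 7.29×10⁻⁵ × sin 73° = 1.39×10⁻⁴ s⁻¹
Pressure gradient: |∂P/∂n| = 1400 Pa / 224000 m = 6.25×10⁻³ Pa/m
Geostrophic balance (pressure-gradient force = Coriolis force):
V_g = (1/(fρ)) |∂P/∂n| = 6.25×10⁻³ / (1.39×10⁻⁴ × 1.14) = 39.3 m/s
Converting: 39.3 m/s × 1.944 = 76.4 knots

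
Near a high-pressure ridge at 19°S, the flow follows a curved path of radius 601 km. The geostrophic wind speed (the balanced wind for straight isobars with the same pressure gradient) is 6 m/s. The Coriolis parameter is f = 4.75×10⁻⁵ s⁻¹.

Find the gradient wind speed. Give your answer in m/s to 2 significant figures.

Around a high, pressure-gradient force acts outward with centrifugal, so Coriolis balances both:
fV = (1/ρ)|∂P/∂n| + V²/R  →  V² − fR·V + fR·V_g = 0
With fR = 4.75×10⁻⁵ × 601×10³ m = 28.5 m/s:
V = [fR − √((fR)² − 4 fR V_g)]/2 = [28.5 − √(28.5² − 4×28.5×6)]/2 = 8.58 m/s
Supergeostrophic (V > V_g = 6 m/s), as expected around a high.

8.6 m/s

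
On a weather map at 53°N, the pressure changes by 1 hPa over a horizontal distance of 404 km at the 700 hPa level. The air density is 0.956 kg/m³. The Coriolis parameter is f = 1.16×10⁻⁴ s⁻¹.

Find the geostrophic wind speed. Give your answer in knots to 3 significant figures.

Pressure gradient: |∂P/∂n| = 100 Pa / 404000 m = 2.48×10⁻⁴ Pa/m
Geostrophic balance (pressure-gradient force = Coriolis force):
V_g = (1/(fρ)) |∂P/∂n| = 2.48×10⁻⁴ / (1.16×10⁻⁴ × 0.956) = 2.23 m/s
Converting: 2.23 m/s × 1.944 = 4.34 knots

4.34 knots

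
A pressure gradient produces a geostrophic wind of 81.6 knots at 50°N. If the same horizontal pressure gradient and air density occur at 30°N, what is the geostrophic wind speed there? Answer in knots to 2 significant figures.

With the same pressure gradient and density, V_g ∝ 1/f ∝ 1/sin φ.
V₂ = V₁ · sin φ₁ / sin φ₂ = 81.6 × sin 50° / sin 30°
V₂ = 81.6 × 0.7660/0.5000 = 130 knots

130 knots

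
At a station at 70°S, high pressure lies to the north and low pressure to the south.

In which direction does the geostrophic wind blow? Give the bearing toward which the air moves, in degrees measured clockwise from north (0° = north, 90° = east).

The pressure-gradient force points toward the south (bearing 180°).
Geostrophic balance: in the Southern Hemisphere the Coriolis force deflects motion to the left, so the geostrophic wind blows 90° to the left of the pressure-gradient force (low pressure on the right).
Rotating 180° by 90° counterclockwise gives 090° — the wind blows toward the east.

090°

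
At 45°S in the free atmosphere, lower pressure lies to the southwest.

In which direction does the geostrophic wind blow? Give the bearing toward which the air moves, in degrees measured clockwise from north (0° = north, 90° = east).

135°

The pressure-gradient force points toward the southwest (bearing 225°).
Geostrophic balance: in the Southern Hemisphere the Coriolis force deflects motion to the left, so the geostrophic wind blows 90° to the left of the pressure-gradient force (low pressure on the right).
Rotating 225° by 90° counterclockwise gives 135° — the wind blows toward the southeast.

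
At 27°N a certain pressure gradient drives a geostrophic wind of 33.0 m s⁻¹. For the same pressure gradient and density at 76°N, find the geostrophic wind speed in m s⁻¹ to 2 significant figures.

With the same pressure gradient and density, V_g ∝ 1/f ∝ 1/sin φ.
V₂ = V₁ · sin φ₁ / sin φ₂ = 33.0 × sin 27° / sin 76°
V₂ = 33.0 × 0.4540/0.9703 = 15 m s⁻¹

15 m s⁻¹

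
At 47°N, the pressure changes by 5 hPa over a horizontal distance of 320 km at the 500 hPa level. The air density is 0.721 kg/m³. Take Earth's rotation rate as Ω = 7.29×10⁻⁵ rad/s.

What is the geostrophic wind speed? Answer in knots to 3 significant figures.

Coriolis parameter at 47°N:
f = 2Ω sin φ = 2 × 7.29×10⁻⁵ × sin 47° = 1.07×10⁻⁴ s⁻¹
Pressure gradient: |∂P/∂n| = 500 Pa / 320000 m = 1.56×10⁻³ Pa/m
Geostrophic balance (pressure-gradient force = Coriolis force):
V_g = (1/(fρ)) |∂P/∂n| = 1.56×10⁻³ / (1.07×10⁻⁴ × 0.721) = 20.3 m/s
Converting: 20.3 m/s × 1.944 = 39.5 knots

39.5 knots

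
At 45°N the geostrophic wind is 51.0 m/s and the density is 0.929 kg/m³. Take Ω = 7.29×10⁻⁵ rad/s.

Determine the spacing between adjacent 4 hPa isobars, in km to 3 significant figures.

81.9 km

Coriolis parameter at 45°N:
f = 2Ω sin φ = 2 × 7.29×10⁻⁵ × sin 45° = 1.03×10⁻⁴ s⁻¹
Geostrophic balance rearranged: |∂P/∂n| = f ρ V_g
|∂P/∂n| = 1.03×10⁻⁴ × 0.929 × 51.0 = 4.88×10⁻³ Pa/m
Isobar spacing: Δn = ΔP/|∂P/∂n| = 400 Pa / 4.88×10⁻³ Pa/m = 81890 m ≈ 81.9 km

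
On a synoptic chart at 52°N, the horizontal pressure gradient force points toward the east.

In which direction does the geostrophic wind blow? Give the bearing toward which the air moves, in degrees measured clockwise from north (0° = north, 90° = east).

180°

The pressure-gradient force points toward the east (bearing 090°).
Geostrophic balance: in the Northern Hemisphere the Coriolis force deflects motion to the right, so the geostrophic wind blows 90° to the right of the pressure-gradient force (low pressure on the left).
Rotating 090° by 90° clockwise gives 180° — the wind blows toward the south.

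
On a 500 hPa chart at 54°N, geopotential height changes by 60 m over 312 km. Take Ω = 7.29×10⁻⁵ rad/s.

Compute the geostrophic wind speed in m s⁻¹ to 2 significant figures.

16 m s⁻¹

Coriolis parameter at 54°N:
f = 2Ω sin φ = 2 × 7.29×10⁻⁵ × sin 54° = 1.18×10⁻⁴ s⁻¹
Height gradient: |∂Z/∂n| = 60 m / 312000 m = 1.92×10⁻⁴
On a pressure surface, geostrophic balance gives V_g = (g/f)|∂Z/∂n|:
V_g = 9.81 × 1.92×10⁻⁴ / 1.18×10⁻⁴ = 16.0 m/s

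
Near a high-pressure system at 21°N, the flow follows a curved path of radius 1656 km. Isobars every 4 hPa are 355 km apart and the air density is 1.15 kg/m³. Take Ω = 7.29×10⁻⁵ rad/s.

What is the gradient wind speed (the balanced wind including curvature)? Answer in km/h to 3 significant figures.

Coriolis parameter at 21°N:
f = 2Ω sin φ = 2 × 7.29×10⁻⁵ × sin 21° = 5.23×10⁻⁵ s⁻¹
Pressure gradient: |∂P/∂n| = 400 Pa / 355000 m = 1.13×10⁻³ Pa/m
Geostrophic speed: V_g = |∂P/∂n|/(fρ) = 1.13×10⁻³/(5.23×10⁻⁵ × 1.15) = 18.8 m/s
Around a high, pressure-gradient force acts outward with centrifugal, so Coriolis balances both:
fV = (1/ρ)|∂P/∂n| + V²/R  →  V² − fR·V + fR·V_g = 0
With fR = 5.23×10⁻⁵ × 1656×10³ m = 86.5 m/s:
V = [fR − √((fR)² − 4 fR V_g)]/2 = [86.5 − √(86.5² − 4×86.5×18.8)]/2 = 27.5 m/s
Supergeostrophic (V > V_g = 18.8 m/s), as expected around a high.
Converting: 27.5 m/s × 3.6 = 98.9 km/h

98.9 km/h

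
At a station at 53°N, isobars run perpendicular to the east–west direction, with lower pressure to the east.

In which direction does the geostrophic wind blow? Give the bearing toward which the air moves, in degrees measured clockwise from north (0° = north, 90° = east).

The pressure-gradient force points toward the east (bearing 090°).
Geostrophic balance: in the Northern Hemisphere the Coriolis force deflects motion to the right, so the geostrophic wind blows 90° to the right of the pressure-gradient force (low pressure on the left).
Rotating 090° by 90° clockwise gives 180° — the wind blows toward the south.

180°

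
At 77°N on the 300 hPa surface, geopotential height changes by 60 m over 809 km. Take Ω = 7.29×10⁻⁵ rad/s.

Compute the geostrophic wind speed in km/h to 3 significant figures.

18.4 km/h

Coriolis parameter at 77°N:
f = 2Ω sin φ = 2 × 7.29×10⁻⁵ × sin 77° = 1.42×10⁻⁴ s⁻¹
Height gradient: |∂Z/∂n| = 60 m / 809000 m = 7.42×10⁻⁵
On a pressure surface, geostrophic balance gives V_g = (g/f)|∂Z/∂n|:
V_g = 9.81 × 7.42×10⁻⁵ / 1.42×10⁻⁴ = 5.12 m/s
Converting: 5.12 m/s × 3.6 = 18.4 km/h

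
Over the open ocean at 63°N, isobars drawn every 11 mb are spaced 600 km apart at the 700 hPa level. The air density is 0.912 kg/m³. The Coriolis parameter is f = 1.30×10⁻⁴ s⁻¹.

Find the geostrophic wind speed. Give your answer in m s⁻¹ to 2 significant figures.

Pressure gradient: |∂P/∂n| = 1100 Pa / 600000 m = 1.83×10⁻³ Pa/m
Geostrophic balance (pressure-gradient force = Coriolis force):
V_g = (1/(fρ)) |∂P/∂n| = 1.83×10⁻³ / (1.30×10⁻⁴ × 0.912) = 15.5 m/s

15 m s⁻¹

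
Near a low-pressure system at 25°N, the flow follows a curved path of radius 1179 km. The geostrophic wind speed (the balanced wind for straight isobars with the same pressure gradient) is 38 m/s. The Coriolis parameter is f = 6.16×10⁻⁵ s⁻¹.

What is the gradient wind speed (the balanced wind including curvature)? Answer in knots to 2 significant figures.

54 knots

Around a low, centrifugal force acts outward with Coriolis, so pressure-gradient force balances both:
(1/ρ)|∂P/∂n| = fV + V²/R  →  V² + fR·V − fR·V_g = 0
With fR = 6.16×10⁻⁵ × 1179×10³ m = 72.6 m/s:
V = [−fR + √((fR)² + 4 fR V_g)]/2 = [−72.6 + √(72.6² + 4×72.6×38)]/2 = 27.5 m/s
Subgeostrophic (V < V_g = 38 m/s), as expected around a low.
Converting: 27.5 m/s × 1.944 = 54 knots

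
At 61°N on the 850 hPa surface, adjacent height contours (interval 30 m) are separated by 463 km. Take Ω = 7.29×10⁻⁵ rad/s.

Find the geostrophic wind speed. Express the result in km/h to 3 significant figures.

Coriolis parameter at 61°N:
f = 2Ω sin φ = 2 × 7.29×10⁻⁵ × sin 61° = 1.28×10⁻⁴ s⁻¹
Height gradient: |∂Z/∂n| = 30 m / 463000 m = 6.48×10⁻⁵
On a pressure surface, geostrophic balance gives V_g = (g/f)|∂Z/∂n|:
V_g = 9.81 × 6.48×10⁻⁵ / 1.28×10⁻⁴ = 4.98 m/s
Converting: 4.98 m/s × 3.6 = 17.9 km/h

17.9 km/h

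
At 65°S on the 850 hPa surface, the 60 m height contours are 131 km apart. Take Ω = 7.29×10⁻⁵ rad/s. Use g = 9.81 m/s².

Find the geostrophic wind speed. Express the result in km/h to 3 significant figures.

Coriolis parameter at 65°S:
f = 2Ω sin φ = 2 × 7.29×10⁻⁵ × sin 65° = 1.32×10⁻⁴ s⁻¹
Height gradient: |∂Z/∂n| = 60 m / 131000 m = 4.58×10⁻⁴
On a pressure surface, geostrophic balance gives V_g = (g/f)|∂Z/∂n|:
V_g = 9.81 × 4.58×10⁻⁴ / 1.32×10⁻⁴ = 34.0 m/s
Converting: 34.0 m/s × 3.6 = 122 km/h

122 km/h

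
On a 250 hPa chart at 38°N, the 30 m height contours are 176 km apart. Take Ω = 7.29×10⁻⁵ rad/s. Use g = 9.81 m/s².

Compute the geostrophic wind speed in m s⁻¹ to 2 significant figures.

19 m s⁻¹

Coriolis parameter at 38°N:
f = 2Ω sin φ = 2 × 7.29×10⁻⁵ × sin 38° = 8.98×10⁻⁵ s⁻¹
Height gradient: |∂Z/∂n| = 30 m / 176000 m = 1.70×10⁻⁴
On a pressure surface, geostrophic balance gives V_g = (g/f)|∂Z/∂n|:
V_g = 9.81 × 1.70×10⁻⁴ / 8.98×10⁻⁵ = 18.6 m/s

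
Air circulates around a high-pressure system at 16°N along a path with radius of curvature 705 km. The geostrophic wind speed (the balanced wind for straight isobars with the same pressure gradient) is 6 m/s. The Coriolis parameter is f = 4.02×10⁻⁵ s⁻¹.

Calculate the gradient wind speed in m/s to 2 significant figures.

8.6 m/s

Around a high, pressure-gradient force acts outward with centrifugal, so Coriolis balances both:
fV = (1/ρ)|∂P/∂n| + V²/R  →  V² − fR·V + fR·V_g = 0
With fR = 4.02×10⁻⁵ × 705×10³ m = 28.3 m/s:
V = [fR − √((fR)² − 4 fR V_g)]/2 = [28.3 − √(28.3² − 4×28.3×6)]/2 = 8.62 m/s
Supergeostrophic (V > V_g = 6 m/s), as expected around a high.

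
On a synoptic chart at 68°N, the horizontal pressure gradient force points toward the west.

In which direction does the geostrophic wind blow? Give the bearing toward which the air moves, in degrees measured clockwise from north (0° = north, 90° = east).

000°

The pressure-gradient force points toward the west (bearing 270°).
Geostrophic balance: in the Northern Hemisphere the Coriolis force deflects motion to the right, so the geostrophic wind blows 90° to the right of the pressure-gradient force (low pressure on the left).
Rotating 270° by 90° clockwise gives 000° — the wind blows toward the north.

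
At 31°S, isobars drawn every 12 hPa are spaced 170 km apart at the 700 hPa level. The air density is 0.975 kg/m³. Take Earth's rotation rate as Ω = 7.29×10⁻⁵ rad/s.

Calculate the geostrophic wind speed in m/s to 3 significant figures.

Coriolis parameter at 31°S:
f = 2Ω sin φ = 2 × 7.29×10⁻⁵ × sin 31° = 7.51×10⁻⁵ s⁻¹
Pressure gradient: |∂P/∂n| = 1200 Pa / 170000 m = 7.06×10⁻³ Pa/m
Geostrophic balance (pressure-gradient force = Coriolis force):
V_g = (1/(fρ)) |∂P/∂n| = 7.06×10⁻³ / (7.51×10⁻⁵ × 0.975) = 96.4 m/s

96.4 m/s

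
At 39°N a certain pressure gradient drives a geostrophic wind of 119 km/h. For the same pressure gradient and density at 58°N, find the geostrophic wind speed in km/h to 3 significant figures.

With the same pressure gradient and density, V_g ∝ 1/f ∝ 1/sin φ.
V₂ = V₁ · sin φ₁ / sin φ₂ = 119 × sin 39° / sin 58°
V₂ = 119 × 0.6293/0.8480 = 88.3 km/h

88.3 km/h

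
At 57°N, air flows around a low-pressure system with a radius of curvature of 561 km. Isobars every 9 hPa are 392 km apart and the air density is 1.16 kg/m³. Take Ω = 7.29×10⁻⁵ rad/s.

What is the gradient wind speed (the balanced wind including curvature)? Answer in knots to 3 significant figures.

Coriolis parameter at 57°N:
f = 2Ω sin φ = 2 × 7.29×10⁻⁵ × sin 57° = 1.22×10⁻⁴ s⁻¹
Pressure gradient: |∂P/∂n| = 900 Pa / 392000 m = 2.30×10⁻³ Pa/m
Geostrophic speed: V_g = |∂P/∂n|/(fρ) = 2.30×10⁻³/(1.22×10⁻⁴ × 1.16) = 16.2 m/s
Around a low, centrifugal force acts outward with Coriolis, so pressure-gradient force balances both:
(1/ρ)|∂P/∂n| = fV + V²/R  →  V² + fR·V − fR·V_g = 0
With fR = 1.22×10⁻⁴ × 561×10³ m = 68.6 m/s:
V = [−fR + √((fR)² + 4 fR V_g)]/2 = [−68.6 + √(68.6² + 4×68.6×16.2)]/2 = 13.5 m/s
Subgeostrophic (V < V_g = 16.2 m/s), as expected around a low.
Converting: 13.5 m/s × 1.944 = 26.3 knots

26.3 knots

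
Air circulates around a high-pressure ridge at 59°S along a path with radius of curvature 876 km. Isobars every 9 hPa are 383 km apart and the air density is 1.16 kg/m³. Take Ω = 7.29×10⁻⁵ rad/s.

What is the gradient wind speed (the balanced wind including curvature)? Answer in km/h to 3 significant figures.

71.2 km/h

Coriolis parameter at 59°S:
f = 2Ω sin φ = 2 × 7.29×10⁻⁵ × sin 59° = 1.25×10⁻⁴ s⁻¹
Pressure gradient: |∂P/∂n| = 900 Pa / 383000 m = 2.35×10⁻³ Pa/m
Geostrophic speed: V_g = |∂P/∂n|/(fρ) = 2.35×10⁻³/(1.25×10⁻⁴ × 1.16) = 16.2 m/s
Around a high, pressure-gradient force acts outward with centrifugal, so Coriolis balances both:
fV = (1/ρ)|∂P/∂n| + V²/R  →  V² − fR·V + fR·V_g = 0
With fR = 1.25×10⁻⁴ × 876×10³ m = 109 m/s:
V = [fR − √((fR)² − 4 fR V_g)]/2 = [109 − √(109² − 4×109×16.2)]/2 = 19.8 m/s
Supergeostrophic (V > V_g = 16.2 m/s), as expected around a high.
Converting: 19.8 m/s × 3.6 = 71.2 km/h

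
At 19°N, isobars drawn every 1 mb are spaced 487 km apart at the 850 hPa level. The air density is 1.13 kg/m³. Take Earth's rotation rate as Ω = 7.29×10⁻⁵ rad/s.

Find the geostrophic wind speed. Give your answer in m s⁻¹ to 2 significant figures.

3.8 m s⁻¹

Coriolis parameter at 19°N:
f = 2Ω sin φ = 2 × 7.29×10⁻⁵ × sin 19° = 4.75×10⁻⁵ s⁻¹
Pressure gradient: |∂P/∂n| = 100 Pa / 487000 m = 2.05×10⁻⁴ Pa/m
Geostrophic balance (pressure-gradient force = Coriolis force):
V_g = (1/(fρ)) |∂P/∂n| = 2.05×10⁻⁴ / (4.75×10⁻⁵ × 1.13) = 3.83 m/s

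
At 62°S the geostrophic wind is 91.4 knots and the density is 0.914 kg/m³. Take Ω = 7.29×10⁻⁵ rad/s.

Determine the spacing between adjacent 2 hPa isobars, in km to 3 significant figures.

Coriolis parameter at 62°S:
f = 2Ω sin φ = 2 × 7.29×10⁻⁵ × sin 62° = 1.29×10⁻⁴ s⁻¹
Wind speed in SI: 91.4 knots = 47.0 m/s
Geostrophic balance rearranged: |∂P/∂n| = f ρ V_g
|∂P/∂n| = 1.29×10⁻⁴ × 0.914 × 47.0 = 5.53×10⁻³ Pa/m
Isobar spacing: Δn = ΔP/|∂P/∂n| = 200 Pa / 5.53×10⁻³ Pa/m = 36150 m ≈ 36.1 km

36.1 km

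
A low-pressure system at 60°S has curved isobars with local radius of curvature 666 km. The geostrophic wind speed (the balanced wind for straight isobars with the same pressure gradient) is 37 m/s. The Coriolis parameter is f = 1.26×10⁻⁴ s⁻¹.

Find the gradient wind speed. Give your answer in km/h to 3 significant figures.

100 km/h

Around a low, centrifugal force acts outward with Coriolis, so pressure-gradient force balances both:
(1/ρ)|∂P/∂n| = fV + V²/R  →  V² + fR·V − fR·V_g = 0
With fR = 1.26×10⁻⁴ × 666×10³ m = 83.9 m/s:
V = [−fR + √((fR)² + 4 fR V_g)]/2 = [−83.9 + √(83.9² + 4×83.9×37)]/2 = 27.8 m/s
Subgeostrophic (V < V_g = 37 m/s), as expected around a low.
Converting: 27.8 m/s × 3.6 = 100 km/h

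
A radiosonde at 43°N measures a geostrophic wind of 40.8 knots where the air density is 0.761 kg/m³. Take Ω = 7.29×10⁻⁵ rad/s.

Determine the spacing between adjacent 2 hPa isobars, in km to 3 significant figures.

126 km

Coriolis parameter at 43°N:
f = 2Ω sin φ = 2 × 7.29×10⁻⁵ × sin 43° = 9.94×10⁻⁵ s⁻¹
Wind speed in SI: 40.8 knots = 21.0 m/s
Geostrophic balance rearranged: |∂P/∂n| = f ρ V_g
|∂P/∂n| = 9.94×10⁻⁵ × 0.761 × 21.0 = 1.59×10⁻³ Pa/m
Isobar spacing: Δn = ΔP/|∂P/∂n| = 200 Pa / 1.59×10⁻³ Pa/m = 125923 m ≈ 126 km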